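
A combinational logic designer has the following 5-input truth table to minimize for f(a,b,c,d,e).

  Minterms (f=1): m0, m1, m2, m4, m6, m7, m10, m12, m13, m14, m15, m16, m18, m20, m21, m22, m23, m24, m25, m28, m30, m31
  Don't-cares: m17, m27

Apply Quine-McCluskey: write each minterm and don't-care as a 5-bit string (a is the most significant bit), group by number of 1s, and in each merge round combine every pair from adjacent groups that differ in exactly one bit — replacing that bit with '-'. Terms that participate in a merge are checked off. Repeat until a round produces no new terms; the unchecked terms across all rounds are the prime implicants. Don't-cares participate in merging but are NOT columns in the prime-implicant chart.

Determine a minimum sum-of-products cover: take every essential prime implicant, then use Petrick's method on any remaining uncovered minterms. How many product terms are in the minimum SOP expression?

[col 0] 00000*, 00001*, 00010*, 00100*, 00110*, 00111*, 01010*, 01100*, 01101*, 01110*, 01111*, 10000*, 10001*, 10010*, 10100*, 10101*, 10110*, 10111*, 11000*, 11001*, 11011*, 11100*, 11110*, 11111*
[col 1] -0000*, -0001*, -0010*, -0100*, -0110*, -0111*, -1100*, -1110*, -1111*, 0-010*, 0-100*, 0-110*, 0-111*, 00-00*, 00-10*, 000-0*, 0000-*, 001-0*, 0011-*, 01-10*, 011-0*, 011-1*, 0110-*, 0111-*, 1-000*, 1-001*, 1-100*, 1-110*, 1-111*, 10-00*, 10-01*, 10-10*, 100-0*, 1000-*, 101-0*, 101-1*, 1010-*, 1011-*, 11-00*, 11-11, 110-1, 1100-*, 111-0*, 1111-*
[col 2] --100*, --110*, --111*, -0-00*, -0-10*, -00-0*, -000-, -01-0*, -011-*, -11-0*, -111-*, 0--10, 0-1-0*, 0-11-*, 00--0*, 011--, 1--00, 1-00-, 1-1-0*, 1-11-*, 10--0*, 10-0-, 101--
[col 3] --1-0, --11-, -0--0
Prime implicants: --1-0, --11-, -0--0, -000-, 0--10, 011--, 1--00, 1-00-, 10-0-, 101--, 11-11, 110-1
PI chart (minterm → PIs covering it):
  0 | -0--0,-000-
  1 | -000-  (sole → essential)
  2 | -0--0,0--10
  4 | --1-0,-0--0
  6 | --1-0,--11-,-0--0,0--10
  7 | --11-  (sole → essential)
  10 | 0--10  (sole → essential)
  12 | --1-0,011--
  13 | 011--  (sole → essential)
  14 | --1-0,--11-,0--10,011--
  15 | --11-,011--
  16 | -0--0,-000-,1--00,1-00-,10-0-
  18 | -0--0  (sole → essential)
  20 | --1-0,-0--0,1--00,10-0-,101--
  21 | 10-0-,101--
  22 | --1-0,--11-,-0--0,101--
  23 | --11-,101--
  24 | 1--00,1-00-
  25 | 1-00-,110-1
  28 | --1-0,1--00
  30 | --1-0,--11-
  31 | --11-,11-11
Essential prime implicants: --11-, -0--0, -000-, 0--10, 011--
Petrick residual → --1-0, 1-00-, 10-0-
Minimum SOP uses 8 PIs: ce' + cd + b'e' + b'c'd' + a'de' + a'bc + ac'd' + ab'd'

8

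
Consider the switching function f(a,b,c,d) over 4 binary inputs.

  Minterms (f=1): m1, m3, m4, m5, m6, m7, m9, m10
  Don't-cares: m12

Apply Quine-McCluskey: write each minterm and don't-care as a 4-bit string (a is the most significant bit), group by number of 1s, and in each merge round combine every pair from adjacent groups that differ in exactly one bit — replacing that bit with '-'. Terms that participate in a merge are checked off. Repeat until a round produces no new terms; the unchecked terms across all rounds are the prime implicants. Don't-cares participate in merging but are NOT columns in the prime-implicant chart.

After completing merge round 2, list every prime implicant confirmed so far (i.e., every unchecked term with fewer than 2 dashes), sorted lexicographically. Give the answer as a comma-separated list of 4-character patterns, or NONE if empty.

size-2^0 implicants → 0001(✓)  0011(✓)  0100(✓)  0101(✓)  0110(✓)  0111(✓)  1001(✓)  1010  1100(✓)
size-2^1 implicants → -001  -100  0-01(✓)  0-11(✓)  00-1(✓)  01-0(✓)  01-1(✓)  010-(✓)  011-(✓)
size-2^2 implicants → 0--1  01--
Unchecked terms (primes): -001, -100, 0--1, 01--, 1010

-001, -100, 1010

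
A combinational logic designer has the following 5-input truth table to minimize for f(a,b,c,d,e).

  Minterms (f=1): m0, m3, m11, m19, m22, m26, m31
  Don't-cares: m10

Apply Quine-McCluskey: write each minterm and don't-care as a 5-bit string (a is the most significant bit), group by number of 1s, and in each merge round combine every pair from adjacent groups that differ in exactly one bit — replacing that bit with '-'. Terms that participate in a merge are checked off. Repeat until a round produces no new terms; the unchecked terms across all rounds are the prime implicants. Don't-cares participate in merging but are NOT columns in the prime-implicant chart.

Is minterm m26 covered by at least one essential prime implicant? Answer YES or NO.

YES

[col 0] 00000, 00011*, 01010*, 01011*, 10011*, 10110, 11010*, 11111
[col 1] -0011, -1010, 0-011, 0101-
Prime implicants: -0011, -1010, 0-011, 00000, 0101-, 10110, 11111
PI chart (minterm → PIs covering it):
  0 | 00000  (sole → essential)
  3 | -0011,0-011
  11 | 0-011,0101-
  19 | -0011  (sole → essential)
  22 | 10110  (sole → essential)
  26 | -1010  (sole → essential)
  31 | 11111  (sole → essential)
Essential prime implicants: -0011, -1010, 00000, 10110, 11111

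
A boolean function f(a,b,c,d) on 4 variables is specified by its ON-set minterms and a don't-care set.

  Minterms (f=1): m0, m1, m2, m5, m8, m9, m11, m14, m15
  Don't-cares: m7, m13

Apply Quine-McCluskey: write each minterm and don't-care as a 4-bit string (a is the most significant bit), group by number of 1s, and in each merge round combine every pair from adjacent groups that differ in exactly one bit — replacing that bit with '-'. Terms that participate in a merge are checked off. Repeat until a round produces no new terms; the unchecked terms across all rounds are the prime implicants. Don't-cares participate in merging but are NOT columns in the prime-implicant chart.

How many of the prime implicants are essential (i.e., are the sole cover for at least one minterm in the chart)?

4

[col 0] 0000*, 0001*, 0010*, 0101*, 0111*, 1000*, 1001*, 1011*, 1101*, 1110*, 1111*
[col 1] -000*, -001*, -101*, -111*, 0-01*, 00-0, 000-*, 01-1*, 1-01*, 1-11*, 10-1*, 100-*, 11-1*, 111-
[col 2] --01, -00-, -1-1, 1--1
Prime implicants: --01, -00-, -1-1, 00-0, 1--1, 111-
PI chart (minterm → PIs covering it):
  0 | -00-,00-0
  1 | --01,-00-
  2 | 00-0  (sole → essential)
  5 | --01,-1-1
  8 | -00-  (sole → essential)
  9 | --01,-00-,1--1
  11 | 1--1  (sole → essential)
  14 | 111-  (sole → essential)
  15 | -1-1,1--1,111-
Essential prime implicants: -00-, 00-0, 1--1, 111-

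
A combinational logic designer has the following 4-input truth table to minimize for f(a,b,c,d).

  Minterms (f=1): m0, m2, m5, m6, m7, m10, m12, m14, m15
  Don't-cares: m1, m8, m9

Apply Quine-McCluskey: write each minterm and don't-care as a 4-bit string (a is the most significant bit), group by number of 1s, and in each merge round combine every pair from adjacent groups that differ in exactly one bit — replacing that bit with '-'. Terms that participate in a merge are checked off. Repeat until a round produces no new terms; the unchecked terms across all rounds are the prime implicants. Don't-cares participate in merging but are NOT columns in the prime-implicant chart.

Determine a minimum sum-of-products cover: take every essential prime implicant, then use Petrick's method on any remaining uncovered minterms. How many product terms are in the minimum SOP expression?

size-2^0 implicants → 0000(✓)  0001(✓)  0010(✓)  0101(✓)  0110(✓)  0111(✓)  1000(✓)  1001(✓)  1010(✓)  1100(✓)  1110(✓)  1111(✓)
size-2^1 implicants → -000(✓)  -001(✓)  -010(✓)  -110(✓)  -111(✓)  0-01  0-10(✓)  00-0(✓)  000-(✓)  01-1  011-(✓)  1-00(✓)  1-10(✓)  10-0(✓)  100-(✓)  11-0(✓)  111-(✓)
size-2^2 implicants → --10  -0-0  -00-  -11-  1--0
Unchecked terms (primes): --10, -0-0, -00-, -11-, 0-01, 01-1, 1--0
Minterm coverage:
  m0 ⊆ -0-0,-00-
  m2 ⊆ --10,-0-0
  m5 ⊆ 0-01,01-1
  m6 ⊆ --10,-11-
  m7 ⊆ -11-,01-1
  m10 ⊆ --10,-0-0,1--0
  m12 ⊆ 1--0 [E]
  m14 ⊆ --10,-11-,1--0
  m15 ⊆ -11- [E]
E = {-11-, 1--0}
Petrick residual → -0-0, 0-01
Cover = b'd' + bc + a'c'd + ad'  |cover|=4

4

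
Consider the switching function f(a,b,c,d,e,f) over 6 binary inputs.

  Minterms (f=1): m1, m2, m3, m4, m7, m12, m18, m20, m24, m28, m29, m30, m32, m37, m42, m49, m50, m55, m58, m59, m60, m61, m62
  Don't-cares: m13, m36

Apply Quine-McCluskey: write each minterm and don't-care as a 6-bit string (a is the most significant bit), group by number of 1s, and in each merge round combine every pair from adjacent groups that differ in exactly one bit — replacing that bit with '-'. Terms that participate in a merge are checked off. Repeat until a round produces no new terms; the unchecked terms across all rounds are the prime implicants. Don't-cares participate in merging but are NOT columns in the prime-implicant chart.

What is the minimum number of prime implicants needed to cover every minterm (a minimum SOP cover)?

size-2^0 implicants → 000001(✓)  000010(✓)  000011(✓)  000100(✓)  000111(✓)  001100(✓)  001101(✓)  010010(✓)  010100(✓)  011000(✓)  011100(✓)  011101(✓)  011110(✓)  100000(✓)  100100(✓)  100101(✓)  101010(✓)  110001  110010(✓)  110111  111010(✓)  111011(✓)  111100(✓)  111101(✓)  111110(✓)
size-2^1 implicants → -00100  -10010  -11100(✓)  -11101(✓)  -11110(✓)  0-0010  0-0100(✓)  0-1100(✓)  0-1101(✓)  00-100(✓)  000-11  0000-1  00001-  00110-(✓)  01-100(✓)  011-00  0111-0(✓)  01110-(✓)  1-1010  100-00  10010-  11-010  111-10  11101-  1111-0(✓)  11110-(✓)
size-2^2 implicants → -111-0  -1110-  0--100  0-110-
Unchecked terms (primes): -00100, -10010, -111-0, -1110-, 0--100, 0-0010, 0-110-, 000-11, 0000-1, 00001-, 011-00, 1-1010, 100-00, 10010-, 11-010, 110001, 110111, 111-10, 11101-
Minterm coverage:
  m1 ⊆ 0000-1 [E]
  m2 ⊆ 0-0010,00001-
  m3 ⊆ 000-11,0000-1,00001-
  m4 ⊆ -00100,0--100
  m7 ⊆ 000-11 [E]
  m12 ⊆ 0--100,0-110-
  m18 ⊆ -10010,0-0010
  m20 ⊆ 0--100 [E]
  m24 ⊆ 011-00 [E]
  m28 ⊆ -111-0,-1110-,0--100,0-110-,011-00
  m29 ⊆ -1110-,0-110-
  m30 ⊆ -111-0 [E]
  m32 ⊆ 100-00 [E]
  m37 ⊆ 10010- [E]
  m42 ⊆ 1-1010 [E]
  m49 ⊆ 110001 [E]
  m50 ⊆ -10010,11-010
  m55 ⊆ 110111 [E]
  m58 ⊆ 1-1010,11-010,111-10,11101-
  m59 ⊆ 11101- [E]
  m60 ⊆ -111-0,-1110-
  m61 ⊆ -1110- [E]
  m62 ⊆ -111-0,111-10
E = {-111-0, -1110-, 0--100, 000-11, 0000-1, 011-00, 1-1010, 100-00, 10010-, 110001, 110111, 11101-}
Petrick residual → -10010, 0-0010
Cover = bc'd'ef' + bcdf' + bcde' + a'de'f' + a'c'd'ef' + a'b'c'ef + a'b'c'd'f + a'bce'f' + acd'ef' + ab'c'e'f' + ab'c'de' + abc'd'e'f + abc'def + abcd'e  |cover|=14

14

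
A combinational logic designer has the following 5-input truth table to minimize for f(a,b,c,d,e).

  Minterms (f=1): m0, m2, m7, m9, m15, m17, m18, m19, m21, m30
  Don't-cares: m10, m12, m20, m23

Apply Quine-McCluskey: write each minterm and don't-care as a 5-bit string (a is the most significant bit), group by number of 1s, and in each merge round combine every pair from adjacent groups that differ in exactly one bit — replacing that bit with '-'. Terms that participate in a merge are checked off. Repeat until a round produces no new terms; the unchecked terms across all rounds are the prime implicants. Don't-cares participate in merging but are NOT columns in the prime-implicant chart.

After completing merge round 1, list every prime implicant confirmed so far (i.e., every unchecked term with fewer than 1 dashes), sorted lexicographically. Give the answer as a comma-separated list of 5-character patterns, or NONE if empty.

01001, 01100, 11110

Round 0: 00000✓ 00010✓ 00111✓ 01001 01010✓ 01100 01111✓ 10001✓ 10010✓ 10011✓ 10100✓ 10101✓ 10111✓ 11110
Round 1: -0010 -0111 0-010 0-111 000-0 10-01✓ 10-11✓ 100-1✓ 1001- 101-1✓ 1010-
Round 2: 10--1
PIs = {-0010, -0111, 0-010, 0-111, 000-0, 01001, 01100, 10--1, 1001-, 1010-, 11110}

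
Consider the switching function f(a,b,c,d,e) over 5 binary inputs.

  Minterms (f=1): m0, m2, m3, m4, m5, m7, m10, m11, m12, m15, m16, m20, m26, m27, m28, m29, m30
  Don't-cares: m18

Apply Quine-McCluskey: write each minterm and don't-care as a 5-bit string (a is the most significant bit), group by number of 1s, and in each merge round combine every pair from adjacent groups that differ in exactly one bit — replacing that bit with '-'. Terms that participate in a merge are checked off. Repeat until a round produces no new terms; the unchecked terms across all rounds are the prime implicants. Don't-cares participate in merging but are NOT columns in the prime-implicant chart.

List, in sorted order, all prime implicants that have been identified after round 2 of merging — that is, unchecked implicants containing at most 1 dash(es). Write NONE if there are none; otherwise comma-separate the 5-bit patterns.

001-1, 0010-, 11-10, 111-0, 1110-

Round 0: 00000✓ 00010✓ 00011✓ 00100✓ 00101✓ 00111✓ 01010✓ 01011✓ 01100✓ 01111✓ 10000✓ 10010✓ 10100✓ 11010✓ 11011✓ 11100✓ 11101✓ 11110✓
Round 1: -0000✓ -0010✓ -0100✓ -1010✓ -1011✓ -1100✓ 0-010✓ 0-011✓ 0-100✓ 0-111✓ 00-00✓ 00-11✓ 000-0✓ 0001-✓ 001-1 0010- 01-11✓ 0101-✓ 1-010✓ 1-100✓ 10-00✓ 100-0✓ 11-10 1101-✓ 111-0 1110-
Round 2: --010 --100 -0-00 -00-0 -101- 0--11 0-01-
PIs = {--010, --100, -0-00, -00-0, -101-, 0--11, 0-01-, 001-1, 0010-, 11-10, 111-0, 1110-}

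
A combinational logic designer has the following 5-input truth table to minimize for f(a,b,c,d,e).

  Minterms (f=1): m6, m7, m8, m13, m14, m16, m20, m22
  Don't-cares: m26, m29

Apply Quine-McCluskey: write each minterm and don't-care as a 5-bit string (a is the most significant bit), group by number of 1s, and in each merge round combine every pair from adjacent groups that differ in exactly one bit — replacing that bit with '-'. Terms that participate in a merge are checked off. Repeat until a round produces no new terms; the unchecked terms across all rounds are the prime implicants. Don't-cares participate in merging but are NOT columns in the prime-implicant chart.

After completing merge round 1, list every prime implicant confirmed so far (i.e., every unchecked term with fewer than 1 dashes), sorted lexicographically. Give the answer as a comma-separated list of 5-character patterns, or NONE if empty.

[col 0] 00110*, 00111*, 01000, 01101*, 01110*, 10000*, 10100*, 10110*, 11010, 11101*
[col 1] -0110, -1101, 0-110, 0011-, 10-00, 101-0
Prime implicants: -0110, -1101, 0-110, 0011-, 01000, 10-00, 101-0, 11010

01000, 11010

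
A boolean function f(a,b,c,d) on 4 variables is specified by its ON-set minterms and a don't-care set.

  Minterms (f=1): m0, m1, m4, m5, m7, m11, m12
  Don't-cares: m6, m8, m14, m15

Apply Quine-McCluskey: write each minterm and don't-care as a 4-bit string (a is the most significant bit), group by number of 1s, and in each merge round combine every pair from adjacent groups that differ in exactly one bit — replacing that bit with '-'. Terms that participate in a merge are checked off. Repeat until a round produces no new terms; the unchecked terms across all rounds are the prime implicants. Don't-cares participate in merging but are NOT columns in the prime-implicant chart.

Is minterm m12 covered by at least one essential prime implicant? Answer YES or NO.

Round 0: 0000✓ 0001✓ 0100✓ 0101✓ 0110✓ 0111✓ 1000✓ 1011✓ 1100✓ 1110✓ 1111✓
Round 1: -000✓ -100✓ -110✓ -111✓ 0-00✓ 0-01✓ 000-✓ 01-0✓ 01-1✓ 010-✓ 011-✓ 1-00✓ 1-11 11-0✓ 111-✓
Round 2: --00 -1-0 -11- 0-0- 01--
PIs = {--00, -1-0, -11-, 0-0-, 01--, 1-11}
Coverage chart:
  m0: --00,0-0-
  m1: 0-0- ←essential
  m4: --00,-1-0,0-0-,01--
  m5: 0-0-,01--
  m7: -11-,01--
  m11: 1-11 ←essential
  m12: --00,-1-0
Essential: 0-0-, 1-11

NO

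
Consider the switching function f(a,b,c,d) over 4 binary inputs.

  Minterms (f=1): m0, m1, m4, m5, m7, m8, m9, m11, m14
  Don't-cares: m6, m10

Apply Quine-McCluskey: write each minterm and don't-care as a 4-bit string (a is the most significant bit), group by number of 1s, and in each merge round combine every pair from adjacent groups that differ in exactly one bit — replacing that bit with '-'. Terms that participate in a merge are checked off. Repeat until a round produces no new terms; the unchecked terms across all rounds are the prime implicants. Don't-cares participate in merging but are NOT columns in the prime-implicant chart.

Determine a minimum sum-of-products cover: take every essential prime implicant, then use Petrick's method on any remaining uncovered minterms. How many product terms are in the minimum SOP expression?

4

size-2^0 implicants → 0000(✓)  0001(✓)  0100(✓)  0101(✓)  0110(✓)  0111(✓)  1000(✓)  1001(✓)  1010(✓)  1011(✓)  1110(✓)
size-2^1 implicants → -000(✓)  -001(✓)  -110  0-00(✓)  0-01(✓)  000-(✓)  01-0(✓)  01-1(✓)  010-(✓)  011-(✓)  1-10  10-0(✓)  10-1(✓)  100-(✓)  101-(✓)
size-2^2 implicants → -00-  0-0-  01--  10--
Unchecked terms (primes): -00-, -110, 0-0-, 01--, 1-10, 10--
Minterm coverage:
  m0 ⊆ -00-,0-0-
  m1 ⊆ -00-,0-0-
  m4 ⊆ 0-0-,01--
  m5 ⊆ 0-0-,01--
  m7 ⊆ 01-- [E]
  m8 ⊆ -00-,10--
  m9 ⊆ -00-,10--
  m11 ⊆ 10-- [E]
  m14 ⊆ -110,1-10
E = {01--, 10--}
Petrick residual → -00-, -110
Cover = b'c' + bcd' + a'b + ab'  |cover|=4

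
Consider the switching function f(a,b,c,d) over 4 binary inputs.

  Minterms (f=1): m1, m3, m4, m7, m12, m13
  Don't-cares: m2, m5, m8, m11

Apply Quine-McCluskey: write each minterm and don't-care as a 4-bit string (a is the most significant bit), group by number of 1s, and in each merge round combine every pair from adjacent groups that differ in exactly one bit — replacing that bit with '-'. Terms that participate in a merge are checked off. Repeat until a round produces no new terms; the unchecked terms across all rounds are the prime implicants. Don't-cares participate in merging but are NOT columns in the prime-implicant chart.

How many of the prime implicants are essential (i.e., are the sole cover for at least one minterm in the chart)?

2

size-2^0 implicants → 0001(✓)  0010(✓)  0011(✓)  0100(✓)  0101(✓)  0111(✓)  1000(✓)  1011(✓)  1100(✓)  1101(✓)
size-2^1 implicants → -011  -100(✓)  -101(✓)  0-01(✓)  0-11(✓)  00-1(✓)  001-  01-1(✓)  010-(✓)  1-00  110-(✓)
size-2^2 implicants → -10-  0--1
Unchecked terms (primes): -011, -10-, 0--1, 001-, 1-00
Minterm coverage:
  m1 ⊆ 0--1 [E]
  m3 ⊆ -011,0--1,001-
  m4 ⊆ -10- [E]
  m7 ⊆ 0--1 [E]
  m12 ⊆ -10-,1-00
  m13 ⊆ -10- [E]
E = {-10-, 0--1}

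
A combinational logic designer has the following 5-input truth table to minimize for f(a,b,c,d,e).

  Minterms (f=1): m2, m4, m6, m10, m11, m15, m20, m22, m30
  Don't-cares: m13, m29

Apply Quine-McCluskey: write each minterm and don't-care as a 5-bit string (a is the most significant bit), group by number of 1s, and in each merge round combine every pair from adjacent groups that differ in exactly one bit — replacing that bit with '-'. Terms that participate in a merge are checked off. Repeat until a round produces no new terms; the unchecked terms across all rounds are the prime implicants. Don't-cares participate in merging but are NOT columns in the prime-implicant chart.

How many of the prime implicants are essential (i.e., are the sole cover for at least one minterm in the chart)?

size-2^0 implicants → 00010(✓)  00100(✓)  00110(✓)  01010(✓)  01011(✓)  01101(✓)  01111(✓)  10100(✓)  10110(✓)  11101(✓)  11110(✓)
size-2^1 implicants → -0100(✓)  -0110(✓)  -1101  0-010  00-10  001-0(✓)  01-11  0101-  011-1  1-110  101-0(✓)
size-2^2 implicants → -01-0
Unchecked terms (primes): -01-0, -1101, 0-010, 00-10, 01-11, 0101-, 011-1, 1-110
Minterm coverage:
  m2 ⊆ 0-010,00-10
  m4 ⊆ -01-0 [E]
  m6 ⊆ -01-0,00-10
  m10 ⊆ 0-010,0101-
  m11 ⊆ 01-11,0101-
  m15 ⊆ 01-11,011-1
  m20 ⊆ -01-0 [E]
  m22 ⊆ -01-0,1-110
  m30 ⊆ 1-110 [E]
E = {-01-0, 1-110}

2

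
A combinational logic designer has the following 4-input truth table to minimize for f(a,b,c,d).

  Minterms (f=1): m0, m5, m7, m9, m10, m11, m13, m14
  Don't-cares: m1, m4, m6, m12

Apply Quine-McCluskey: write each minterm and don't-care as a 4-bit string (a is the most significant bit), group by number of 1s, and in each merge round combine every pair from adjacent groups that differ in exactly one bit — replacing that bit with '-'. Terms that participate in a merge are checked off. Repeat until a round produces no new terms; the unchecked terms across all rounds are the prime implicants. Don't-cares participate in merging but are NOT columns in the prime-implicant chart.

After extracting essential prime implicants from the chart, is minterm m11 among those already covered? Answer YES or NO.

NO

Round 0: 0000✓ 0001✓ 0100✓ 0101✓ 0110✓ 0111✓ 1001✓ 1010✓ 1011✓ 1100✓ 1101✓ 1110✓
Round 1: -001✓ -100✓ -101✓ -110✓ 0-00✓ 0-01✓ 000-✓ 01-0✓ 01-1✓ 010-✓ 011-✓ 1-01✓ 1-10 10-1 101- 11-0✓ 110-✓
Round 2: --01 -1-0 -10- 0-0- 01--
PIs = {--01, -1-0, -10-, 0-0-, 01--, 1-10, 10-1, 101-}
Coverage chart:
  m0: 0-0- ←essential
  m5: --01,-10-,0-0-,01--
  m7: 01-- ←essential
  m9: --01,10-1
  m10: 1-10,101-
  m11: 10-1,101-
  m13: --01,-10-
  m14: -1-0,1-10
Essential: 0-0-, 01--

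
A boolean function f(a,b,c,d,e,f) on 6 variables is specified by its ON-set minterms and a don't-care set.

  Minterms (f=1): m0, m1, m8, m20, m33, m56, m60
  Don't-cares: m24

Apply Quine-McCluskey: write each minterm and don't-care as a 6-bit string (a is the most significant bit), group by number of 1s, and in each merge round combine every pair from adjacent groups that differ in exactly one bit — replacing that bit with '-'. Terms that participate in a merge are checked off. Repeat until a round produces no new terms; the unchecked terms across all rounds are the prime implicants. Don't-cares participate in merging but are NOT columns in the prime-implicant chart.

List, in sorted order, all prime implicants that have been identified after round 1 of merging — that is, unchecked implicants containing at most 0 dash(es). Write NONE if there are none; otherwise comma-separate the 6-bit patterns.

Round 0: 000000✓ 000001✓ 001000✓ 010100 011000✓ 100001✓ 111000✓ 111100✓
Round 1: -00001 -11000 0-1000 00-000 00000- 111-00
PIs = {-00001, -11000, 0-1000, 00-000, 00000-, 010100, 111-00}

010100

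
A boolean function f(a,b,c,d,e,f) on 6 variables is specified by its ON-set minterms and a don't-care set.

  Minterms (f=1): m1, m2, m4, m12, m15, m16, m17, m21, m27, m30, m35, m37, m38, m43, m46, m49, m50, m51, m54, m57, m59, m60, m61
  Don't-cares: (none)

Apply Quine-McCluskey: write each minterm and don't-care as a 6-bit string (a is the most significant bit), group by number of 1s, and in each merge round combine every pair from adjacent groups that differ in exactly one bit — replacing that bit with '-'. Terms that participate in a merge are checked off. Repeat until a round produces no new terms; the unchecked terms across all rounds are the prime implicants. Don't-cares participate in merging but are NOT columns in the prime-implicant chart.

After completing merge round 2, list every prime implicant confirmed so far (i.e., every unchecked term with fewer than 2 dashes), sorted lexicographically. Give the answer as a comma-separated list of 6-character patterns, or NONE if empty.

-10001, -11011, 0-0001, 00-100, 000010, 001111, 010-01, 01000-, 011110, 1-0110, 10-110, 100101, 110-10, 11001-, 111-01, 11110-

[col 0] 000001*, 000010, 000100*, 001100*, 001111, 010000*, 010001*, 010101*, 011011*, 011110, 100011*, 100101, 100110*, 101011*, 101110*, 110001*, 110010*, 110011*, 110110*, 111001*, 111011*, 111100*, 111101*
[col 1] -10001, -11011, 0-0001, 00-100, 010-01, 01000-, 1-0011*, 1-0110, 1-1011*, 10-011*, 10-110, 11-001*, 11-011*, 110-10, 1100-1*, 11001-, 111-01, 1110-1*, 11110-
[col 2] 1--011, 11-0-1
Prime implicants: -10001, -11011, 0-0001, 00-100, 000010, 001111, 010-01, 01000-, 011110, 1--011, 1-0110, 10-110, 100101, 11-0-1, 110-10, 11001-, 111-01, 11110-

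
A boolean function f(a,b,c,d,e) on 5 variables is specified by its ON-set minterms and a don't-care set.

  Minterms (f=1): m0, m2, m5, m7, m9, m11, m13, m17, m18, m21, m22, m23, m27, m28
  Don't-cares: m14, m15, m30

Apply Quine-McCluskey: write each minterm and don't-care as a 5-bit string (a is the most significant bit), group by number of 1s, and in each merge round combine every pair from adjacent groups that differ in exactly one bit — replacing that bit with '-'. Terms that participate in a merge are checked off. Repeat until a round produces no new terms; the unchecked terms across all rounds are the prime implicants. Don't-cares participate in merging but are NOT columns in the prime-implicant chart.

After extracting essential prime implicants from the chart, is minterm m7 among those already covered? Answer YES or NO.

[col 0] 00000*, 00010*, 00101*, 00111*, 01001*, 01011*, 01101*, 01110*, 01111*, 10001*, 10010*, 10101*, 10110*, 10111*, 11011*, 11100*, 11110*
[col 1] -0010, -0101*, -0111*, -1011, -1110, 0-101*, 0-111*, 000-0, 001-1*, 01-01*, 01-11*, 010-1*, 011-1*, 0111-, 1-110, 10-01, 10-10, 101-1*, 1011-, 111-0
[col 2] -01-1, 0-1-1, 01--1
Prime implicants: -0010, -01-1, -1011, -1110, 0-1-1, 000-0, 01--1, 0111-, 1-110, 10-01, 10-10, 1011-, 111-0
PI chart (minterm → PIs covering it):
  0 | 000-0  (sole → essential)
  2 | -0010,000-0
  5 | -01-1,0-1-1
  7 | -01-1,0-1-1
  9 | 01--1  (sole → essential)
  11 | -1011,01--1
  13 | 0-1-1,01--1
  17 | 10-01  (sole → essential)
  18 | -0010,10-10
  21 | -01-1,10-01
  22 | 1-110,10-10,1011-
  23 | -01-1,1011-
  27 | -1011  (sole → essential)
  28 | 111-0  (sole → essential)
Essential prime implicants: -1011, 000-0, 01--1, 10-01, 111-0

NO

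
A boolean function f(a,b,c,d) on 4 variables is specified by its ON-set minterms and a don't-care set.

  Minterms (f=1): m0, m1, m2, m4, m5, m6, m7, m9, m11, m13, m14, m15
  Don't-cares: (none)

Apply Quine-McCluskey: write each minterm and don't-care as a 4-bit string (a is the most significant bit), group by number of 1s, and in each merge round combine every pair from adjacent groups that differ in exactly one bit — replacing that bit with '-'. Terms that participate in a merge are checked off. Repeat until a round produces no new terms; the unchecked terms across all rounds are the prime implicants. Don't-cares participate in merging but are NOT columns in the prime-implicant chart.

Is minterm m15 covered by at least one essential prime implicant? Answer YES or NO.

size-2^0 implicants → 0000(✓)  0001(✓)  0010(✓)  0100(✓)  0101(✓)  0110(✓)  0111(✓)  1001(✓)  1011(✓)  1101(✓)  1110(✓)  1111(✓)
size-2^1 implicants → -001(✓)  -101(✓)  -110(✓)  -111(✓)  0-00(✓)  0-01(✓)  0-10(✓)  00-0(✓)  000-(✓)  01-0(✓)  01-1(✓)  010-(✓)  011-(✓)  1-01(✓)  1-11(✓)  10-1(✓)  11-1(✓)  111-(✓)
size-2^2 implicants → --01  -1-1  -11-  0--0  0-0-  01--  1--1
Unchecked terms (primes): --01, -1-1, -11-, 0--0, 0-0-, 01--, 1--1
Minterm coverage:
  m0 ⊆ 0--0,0-0-
  m1 ⊆ --01,0-0-
  m2 ⊆ 0--0 [E]
  m4 ⊆ 0--0,0-0-,01--
  m5 ⊆ --01,-1-1,0-0-,01--
  m6 ⊆ -11-,0--0,01--
  m7 ⊆ -1-1,-11-,01--
  m9 ⊆ --01,1--1
  m11 ⊆ 1--1 [E]
  m13 ⊆ --01,-1-1,1--1
  m14 ⊆ -11- [E]
  m15 ⊆ -1-1,-11-,1--1
E = {-11-, 0--0, 1--1}

YES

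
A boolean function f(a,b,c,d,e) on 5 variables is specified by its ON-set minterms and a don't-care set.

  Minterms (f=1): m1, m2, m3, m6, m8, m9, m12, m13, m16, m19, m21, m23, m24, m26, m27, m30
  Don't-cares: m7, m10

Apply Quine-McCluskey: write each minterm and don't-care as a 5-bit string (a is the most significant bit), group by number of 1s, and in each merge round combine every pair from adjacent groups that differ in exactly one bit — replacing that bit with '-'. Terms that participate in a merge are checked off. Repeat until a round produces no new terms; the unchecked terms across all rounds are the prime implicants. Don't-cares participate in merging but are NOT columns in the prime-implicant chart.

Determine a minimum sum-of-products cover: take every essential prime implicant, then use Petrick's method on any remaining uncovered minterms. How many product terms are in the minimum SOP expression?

Round 0: 00001✓ 00010✓ 00011✓ 00110✓ 00111✓ 01000✓ 01001✓ 01010✓ 01100✓ 01101✓ 10000✓ 10011✓ 10101✓ 10111✓ 11000✓ 11010✓ 11011✓ 11110✓
Round 1: -0011✓ -0111✓ -1000✓ -1010✓ 0-001 0-010 00-10✓ 00-11✓ 000-1 0001-✓ 0011-✓ 01-00✓ 01-01✓ 010-0✓ 0100-✓ 0110-✓ 1-000 1-011 10-11✓ 101-1 11-10 110-0✓ 1101-
Round 2: -0-11 -10-0 00-1- 01-0-
PIs = {-0-11, -10-0, 0-001, 0-010, 00-1-, 000-1, 01-0-, 1-000, 1-011, 101-1, 11-10, 1101-}
Coverage chart:
  m1: 0-001,000-1
  m2: 0-010,00-1-
  m3: -0-11,00-1-,000-1
  m6: 00-1- ←essential
  m8: -10-0,01-0-
  m9: 0-001,01-0-
  m12: 01-0- ←essential
  m13: 01-0- ←essential
  m16: 1-000 ←essential
  m19: -0-11,1-011
  m21: 101-1 ←essential
  m23: -0-11,101-1
  m24: -10-0,1-000
  m26: -10-0,11-10,1101-
  m27: 1-011,1101-
  m30: 11-10 ←essential
Essential: 00-1-, 01-0-, 1-000, 101-1, 11-10
Petrick residual → 0-001, 1-011
Min cover (7 terms): a'c'd'e + a'b'd + a'bd' + ac'd'e' + ac'de + ab'ce + abde'

7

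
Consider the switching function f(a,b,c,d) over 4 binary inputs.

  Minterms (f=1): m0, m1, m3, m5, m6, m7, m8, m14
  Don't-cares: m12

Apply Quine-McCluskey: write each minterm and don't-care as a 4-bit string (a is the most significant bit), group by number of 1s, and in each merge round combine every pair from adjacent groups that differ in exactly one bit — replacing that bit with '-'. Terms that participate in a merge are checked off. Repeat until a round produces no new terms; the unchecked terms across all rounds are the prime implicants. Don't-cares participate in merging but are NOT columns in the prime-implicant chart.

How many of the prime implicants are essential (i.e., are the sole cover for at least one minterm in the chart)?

1

Round 0: 0000✓ 0001✓ 0011✓ 0101✓ 0110✓ 0111✓ 1000✓ 1100✓ 1110✓
Round 1: -000 -110 0-01✓ 0-11✓ 00-1✓ 000- 01-1✓ 011- 1-00 11-0
Round 2: 0--1
PIs = {-000, -110, 0--1, 000-, 011-, 1-00, 11-0}
Coverage chart:
  m0: -000,000-
  m1: 0--1,000-
  m3: 0--1 ←essential
  m5: 0--1 ←essential
  m6: -110,011-
  m7: 0--1,011-
  m8: -000,1-00
  m14: -110,11-0
Essential: 0--1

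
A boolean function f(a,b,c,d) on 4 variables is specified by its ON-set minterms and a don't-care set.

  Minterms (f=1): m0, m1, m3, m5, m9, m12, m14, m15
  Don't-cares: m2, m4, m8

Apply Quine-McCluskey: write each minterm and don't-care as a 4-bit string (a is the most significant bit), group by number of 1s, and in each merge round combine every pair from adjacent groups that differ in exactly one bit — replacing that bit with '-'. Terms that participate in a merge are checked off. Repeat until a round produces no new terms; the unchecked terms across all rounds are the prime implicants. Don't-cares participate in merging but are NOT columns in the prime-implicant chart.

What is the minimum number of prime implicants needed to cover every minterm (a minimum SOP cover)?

Round 0: 0000✓ 0001✓ 0010✓ 0011✓ 0100✓ 0101✓ 1000✓ 1001✓ 1100✓ 1110✓ 1111✓
Round 1: -000✓ -001✓ -100✓ 0-00✓ 0-01✓ 00-0✓ 00-1✓ 000-✓ 001-✓ 010-✓ 1-00✓ 100-✓ 11-0 111-
Round 2: --00 -00- 0-0- 00--
PIs = {--00, -00-, 0-0-, 00--, 11-0, 111-}
Coverage chart:
  m0: --00,-00-,0-0-,00--
  m1: -00-,0-0-,00--
  m3: 00-- ←essential
  m5: 0-0- ←essential
  m9: -00- ←essential
  m12: --00,11-0
  m14: 11-0,111-
  m15: 111- ←essential
Essential: -00-, 0-0-, 00--, 111-
Petrick residual → --00
Min cover (5 terms): c'd' + b'c' + a'c' + a'b' + abc

5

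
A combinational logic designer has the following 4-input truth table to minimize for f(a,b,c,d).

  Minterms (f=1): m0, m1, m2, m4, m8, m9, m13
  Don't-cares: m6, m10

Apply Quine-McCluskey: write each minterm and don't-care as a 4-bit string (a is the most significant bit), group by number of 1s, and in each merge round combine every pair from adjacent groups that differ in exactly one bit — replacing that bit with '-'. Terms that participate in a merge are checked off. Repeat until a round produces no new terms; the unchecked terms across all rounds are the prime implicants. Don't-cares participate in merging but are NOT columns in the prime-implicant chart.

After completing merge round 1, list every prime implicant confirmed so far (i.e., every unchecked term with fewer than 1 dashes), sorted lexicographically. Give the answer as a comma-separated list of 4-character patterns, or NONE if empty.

[col 0] 0000*, 0001*, 0010*, 0100*, 0110*, 1000*, 1001*, 1010*, 1101*
[col 1] -000*, -001*, -010*, 0-00*, 0-10*, 00-0*, 000-*, 01-0*, 1-01, 10-0*, 100-*
[col 2] -0-0, -00-, 0--0
Prime implicants: -0-0, -00-, 0--0, 1-01

NONE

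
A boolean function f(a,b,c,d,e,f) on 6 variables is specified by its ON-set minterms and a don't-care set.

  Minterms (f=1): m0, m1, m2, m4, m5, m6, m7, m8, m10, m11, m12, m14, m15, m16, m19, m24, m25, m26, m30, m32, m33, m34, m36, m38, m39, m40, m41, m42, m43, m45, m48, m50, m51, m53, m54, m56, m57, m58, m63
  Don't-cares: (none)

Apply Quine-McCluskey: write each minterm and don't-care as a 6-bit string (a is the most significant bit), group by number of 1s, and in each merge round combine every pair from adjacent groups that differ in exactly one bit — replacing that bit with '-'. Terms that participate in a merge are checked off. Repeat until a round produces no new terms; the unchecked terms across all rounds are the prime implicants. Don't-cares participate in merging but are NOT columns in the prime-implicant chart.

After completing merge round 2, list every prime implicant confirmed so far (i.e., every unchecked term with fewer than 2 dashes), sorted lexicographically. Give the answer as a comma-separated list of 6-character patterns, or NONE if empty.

Round 0: 000000✓ 000001✓ 000010✓ 000100✓ 000101✓ 000110✓ 000111✓ 001000✓ 001010✓ 001011✓ 001100✓ 001110✓ 001111✓ 010000✓ 010011✓ 011000✓ 011001✓ 011010✓ 011110✓ 100000✓ 100001✓ 100010✓ 100100✓ 100110✓ 100111✓ 101000✓ 101001✓ 101010✓ 101011✓ 101101✓ 110000✓ 110010✓ 110011✓ 110101 110110✓ 111000✓ 111001✓ 111010✓ 111111
Round 1: -00000✓ -00001✓ -00010✓ -00100✓ -00110✓ -00111✓ -01000✓ -01010✓ -01011✓ -10000✓ -10011 -11000✓ -11001✓ -11010✓ 0-0000✓ 0-1000✓ 0-1010✓ 0-1110✓ 00-000✓ 00-010✓ 00-100✓ 00-110✓ 00-111✓ 000-00✓ 000-01✓ 000-10✓ 0000-0✓ 00000-✓ 0001-0✓ 0001-1✓ 00010-✓ 00011-✓ 001-00✓ 001-10✓ 001-11✓ 0010-0✓ 00101-✓ 0011-0✓ 00111-✓ 01-000✓ 011-10✓ 0110-0✓ 01100-✓ 1-0000✓ 1-0010✓ 1-0110✓ 1-1000✓ 1-1001✓ 1-1010✓ 10-000✓ 10-001✓ 10-010✓ 100-00✓ 100-10✓ 1000-0✓ 10000-✓ 1001-0✓ 10011-✓ 101-01 1010-0✓ 1010-1✓ 10100-✓ 10101-✓ 11-000✓ 11-010✓ 110-10✓ 1100-0✓ 11001- 1110-0✓ 11100-✓
Round 2: --0000✓ --1000✓ --1010✓ -0-000✓ -0-010✓ -00-00✓ -00-10✓ -000-0✓ -0000- -001-0✓ -0011- -010-0✓ -0101- -1-000✓ -110-0✓ -1100- 0--000✓ 0-1-10 0-10-0✓ 00--00✓ 00--10✓ 00-0-0✓ 00-1-0✓ 00-11- 000--0✓ 000-0- 0001-- 001--0✓ 001-1- 1--000✓ 1--010✓ 1-0-10 1-00-0✓ 1-10-0✓ 1-100- 10-0-0✓ 10-00- 100--0✓ 1010-- 11-0-0✓
Round 3: ---000 --10-0 -0-0-0 -00--0 00---0 1--0-0
PIs = {---000, --10-0, -0-0-0, -00--0, -0000-, -0011-, -0101-, -10011, -1100-, 0-1-10, 00---0, 00-11-, 000-0-, 0001--, 001-1-, 1--0-0, 1-0-10, 1-100-, 10-00-, 101-01, 1010--, 11001-, 110101, 111111}

-10011, 101-01, 11001-, 110101, 111111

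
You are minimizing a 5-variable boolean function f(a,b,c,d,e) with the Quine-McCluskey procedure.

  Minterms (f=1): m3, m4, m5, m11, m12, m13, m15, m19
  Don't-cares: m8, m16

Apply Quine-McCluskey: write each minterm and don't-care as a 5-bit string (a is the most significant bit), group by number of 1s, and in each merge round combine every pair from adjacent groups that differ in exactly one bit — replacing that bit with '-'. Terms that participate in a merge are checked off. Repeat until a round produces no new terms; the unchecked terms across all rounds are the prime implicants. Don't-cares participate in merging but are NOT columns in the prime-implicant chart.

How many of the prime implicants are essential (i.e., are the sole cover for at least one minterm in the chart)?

size-2^0 implicants → 00011(✓)  00100(✓)  00101(✓)  01000(✓)  01011(✓)  01100(✓)  01101(✓)  01111(✓)  10000  10011(✓)
size-2^1 implicants → -0011  0-011  0-100(✓)  0-101(✓)  0010-(✓)  01-00  01-11  011-1  0110-(✓)
size-2^2 implicants → 0-10-
Unchecked terms (primes): -0011, 0-011, 0-10-, 01-00, 01-11, 011-1, 10000
Minterm coverage:
  m3 ⊆ -0011,0-011
  m4 ⊆ 0-10- [E]
  m5 ⊆ 0-10- [E]
  m11 ⊆ 0-011,01-11
  m12 ⊆ 0-10-,01-00
  m13 ⊆ 0-10-,011-1
  m15 ⊆ 01-11,011-1
  m19 ⊆ -0011 [E]
E = {-0011, 0-10-}

2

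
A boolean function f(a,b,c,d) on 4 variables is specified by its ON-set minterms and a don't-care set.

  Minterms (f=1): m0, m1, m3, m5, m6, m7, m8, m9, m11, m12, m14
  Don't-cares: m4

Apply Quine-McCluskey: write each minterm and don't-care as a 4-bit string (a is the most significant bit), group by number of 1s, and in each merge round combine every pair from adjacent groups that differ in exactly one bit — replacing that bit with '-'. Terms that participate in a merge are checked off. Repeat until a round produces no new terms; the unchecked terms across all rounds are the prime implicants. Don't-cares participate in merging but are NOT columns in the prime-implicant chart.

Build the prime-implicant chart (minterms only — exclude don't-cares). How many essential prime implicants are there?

Round 0: 0000✓ 0001✓ 0011✓ 0100✓ 0101✓ 0110✓ 0111✓ 1000✓ 1001✓ 1011✓ 1100✓ 1110✓
Round 1: -000✓ -001✓ -011✓ -100✓ -110✓ 0-00✓ 0-01✓ 0-11✓ 00-1✓ 000-✓ 01-0✓ 01-1✓ 010-✓ 011-✓ 1-00✓ 10-1✓ 100-✓ 11-0✓
Round 2: --00 -0-1 -00- -1-0 0--1 0-0- 01--
PIs = {--00, -0-1, -00-, -1-0, 0--1, 0-0-, 01--}
Coverage chart:
  m0: --00,-00-,0-0-
  m1: -0-1,-00-,0--1,0-0-
  m3: -0-1,0--1
  m5: 0--1,0-0-,01--
  m6: -1-0,01--
  m7: 0--1,01--
  m8: --00,-00-
  m9: -0-1,-00-
  m11: -0-1 ←essential
  m12: --00,-1-0
  m14: -1-0 ←essential
Essential: -0-1, -1-0

2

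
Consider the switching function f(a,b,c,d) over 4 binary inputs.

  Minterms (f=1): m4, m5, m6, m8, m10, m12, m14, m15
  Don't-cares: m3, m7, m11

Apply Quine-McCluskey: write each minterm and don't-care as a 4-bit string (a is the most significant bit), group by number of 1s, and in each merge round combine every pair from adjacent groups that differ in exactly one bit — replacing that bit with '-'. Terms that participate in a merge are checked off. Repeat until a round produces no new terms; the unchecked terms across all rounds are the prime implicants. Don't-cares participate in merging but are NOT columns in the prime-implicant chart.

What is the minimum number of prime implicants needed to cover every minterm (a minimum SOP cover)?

3

[col 0] 0011*, 0100*, 0101*, 0110*, 0111*, 1000*, 1010*, 1011*, 1100*, 1110*, 1111*
[col 1] -011*, -100*, -110*, -111*, 0-11*, 01-0*, 01-1*, 010-*, 011-*, 1-00*, 1-10*, 1-11*, 10-0*, 101-*, 11-0*, 111-*
[col 2] --11, -1-0, -11-, 01--, 1--0, 1-1-
Prime implicants: --11, -1-0, -11-, 01--, 1--0, 1-1-
PI chart (minterm → PIs covering it):
  4 | -1-0,01--
  5 | 01--  (sole → essential)
  6 | -1-0,-11-,01--
  8 | 1--0  (sole → essential)
  10 | 1--0,1-1-
  12 | -1-0,1--0
  14 | -1-0,-11-,1--0,1-1-
  15 | --11,-11-,1-1-
Essential prime implicants: 01--, 1--0
Petrick residual → --11
Minimum SOP uses 3 PIs: cd + a'b + ad'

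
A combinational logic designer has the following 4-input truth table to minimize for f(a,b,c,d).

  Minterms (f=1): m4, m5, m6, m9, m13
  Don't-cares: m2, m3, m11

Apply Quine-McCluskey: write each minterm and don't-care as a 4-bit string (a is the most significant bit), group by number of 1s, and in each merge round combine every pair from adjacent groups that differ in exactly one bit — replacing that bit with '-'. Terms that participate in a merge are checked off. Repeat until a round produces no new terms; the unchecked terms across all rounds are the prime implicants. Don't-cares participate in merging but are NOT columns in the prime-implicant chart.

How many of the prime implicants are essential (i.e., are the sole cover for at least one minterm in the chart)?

0

Round 0: 0010✓ 0011✓ 0100✓ 0101✓ 0110✓ 1001✓ 1011✓ 1101✓
Round 1: -011 -101 0-10 001- 01-0 010- 1-01 10-1
PIs = {-011, -101, 0-10, 001-, 01-0, 010-, 1-01, 10-1}
Coverage chart:
  m4: 01-0,010-
  m5: -101,010-
  m6: 0-10,01-0
  m9: 1-01,10-1
  m13: -101,1-01
(no essential prime implicants)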